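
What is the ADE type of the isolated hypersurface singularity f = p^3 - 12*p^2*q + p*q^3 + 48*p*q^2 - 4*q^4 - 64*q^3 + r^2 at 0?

E7

The Hessian of f at 0 is [[0, 0, 0], [0, 0, 0], [0, 0, 2]] with rank 1, so corank 2. A Groebner basis of the Jacobian ideal J(f) in C{p,q,r} is {p^3 - 12*p^2*q - 384*p^2 + 3072*p*q - 6144*q^2, 12*p^2 + p*q^2 - 96*p*q + 192*q^2, 3*p^2 - 24*p*q + q^3 + 48*q^2, r}; counting standard monomials gives mu = 7. Corank 2; j^3 = (p - 4*q)^3 is a perfect cube, so E-series; the 4-jet and mu = 7 give E_7.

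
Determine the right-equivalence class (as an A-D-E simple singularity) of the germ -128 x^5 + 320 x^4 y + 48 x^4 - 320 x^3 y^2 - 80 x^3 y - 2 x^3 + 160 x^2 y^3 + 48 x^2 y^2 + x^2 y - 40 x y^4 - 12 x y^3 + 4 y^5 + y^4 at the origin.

D5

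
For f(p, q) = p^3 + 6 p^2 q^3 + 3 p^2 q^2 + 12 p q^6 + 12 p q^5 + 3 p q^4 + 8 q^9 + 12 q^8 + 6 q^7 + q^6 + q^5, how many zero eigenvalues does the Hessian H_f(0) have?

2

The Hessian at 0 is [[0, 0], [0, 0]] of rank 0; hence corank 2.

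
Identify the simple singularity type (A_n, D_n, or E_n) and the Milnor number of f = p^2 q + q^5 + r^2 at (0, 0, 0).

Type D6, Milnor number mu = 6.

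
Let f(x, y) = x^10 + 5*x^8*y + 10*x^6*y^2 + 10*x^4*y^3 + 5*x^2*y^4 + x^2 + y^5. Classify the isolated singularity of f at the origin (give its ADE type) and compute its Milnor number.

Type A_{4}, Milnor number mu = 4.

The Hessian of f at 0 has rank 1. Corank 1: A-series; mu = 4 gives A_4.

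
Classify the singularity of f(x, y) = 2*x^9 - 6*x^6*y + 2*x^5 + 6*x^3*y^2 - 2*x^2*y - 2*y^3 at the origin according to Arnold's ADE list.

D_{4}

The Hessian of f at 0 has rank 0. Corank 2; j^3 = -2*y*(x^2 + y^2) splits into three distinct lines over C (the quadratic factor has nonzero discriminant), so D_4.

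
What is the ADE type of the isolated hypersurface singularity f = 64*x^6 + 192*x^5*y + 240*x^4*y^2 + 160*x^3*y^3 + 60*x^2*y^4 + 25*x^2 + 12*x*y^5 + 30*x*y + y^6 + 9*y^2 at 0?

The Hessian of f at 0 has rank 1. Corank 1: A-series; mu = 5 gives A_5.

A_{5}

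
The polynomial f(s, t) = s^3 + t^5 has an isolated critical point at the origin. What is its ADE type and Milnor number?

Type E_{8}, Milnor number mu = 8.

The Hessian of f at 0 is [[0, 0], [0, 0]] with rank 0, so corank 2. A Groebner basis of the Jacobian ideal J(f) in C{s,t} is {t^4, s^2}; counting standard monomials gives mu = 8. Corank 2; j^3 = s^3 is a perfect cube, so E-series; the 5-jet and mu = 8 give E_8.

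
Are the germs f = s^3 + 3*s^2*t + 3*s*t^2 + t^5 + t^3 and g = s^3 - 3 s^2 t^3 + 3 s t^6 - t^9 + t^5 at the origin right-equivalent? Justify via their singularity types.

The Hessian of f at 0 is [[0, 0], [0, 0]] with rank 0, so corank 2. A Groebner basis of the Jacobian ideal J(f) in C{s,t} is {t^4, s^2 + 2*s*t + t^2}; counting standard monomials gives mu = 8. Corank 2; j^3 = (s + t)^3 is a perfect cube, so E-series; the 5-jet and mu = 8 give E_8. The Hessian of g at 0 is [[0, 0], [0, 0]] with rank 0, so corank 2. A Groebner basis of the Jacobian ideal J(g) in C{s,t} is {-s^2/2 + s*t^3, t^4, s^3, s^2*t}; counting standard monomials gives mu = 8. Corank 2; j^3 = s^3 is a perfect cube, so E-series; the 5-jet and mu = 8 give E_8. Both have type E_8, hence right-equivalent.

Yes.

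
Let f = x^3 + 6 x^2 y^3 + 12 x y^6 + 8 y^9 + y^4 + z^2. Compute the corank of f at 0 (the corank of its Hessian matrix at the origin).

2

Hessian at 0 has rank 1.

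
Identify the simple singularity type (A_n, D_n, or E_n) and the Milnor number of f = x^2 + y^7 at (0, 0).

Type A6, Milnor number mu = 6.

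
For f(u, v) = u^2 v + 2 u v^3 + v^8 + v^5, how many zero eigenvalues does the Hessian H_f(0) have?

2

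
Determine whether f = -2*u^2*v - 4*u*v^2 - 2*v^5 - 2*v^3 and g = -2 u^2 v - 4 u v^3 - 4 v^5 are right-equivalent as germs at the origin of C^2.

Yes.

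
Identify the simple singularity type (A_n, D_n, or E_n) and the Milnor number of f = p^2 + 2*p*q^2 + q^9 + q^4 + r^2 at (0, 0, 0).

Type A_8, Milnor number mu = 8.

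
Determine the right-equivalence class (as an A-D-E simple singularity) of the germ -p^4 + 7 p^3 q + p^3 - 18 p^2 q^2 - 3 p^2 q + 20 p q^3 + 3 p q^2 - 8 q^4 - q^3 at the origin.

E_{7}

The Hessian of f at 0 is [[0, 0], [0, 0]] with rank 0, so corank 2. A Groebner basis of the Jacobian ideal J(f) in C{p,q} is {3*p^2 - 6*p*q + q^4 + q^3 + 3*q^2, p^3 - 9*p^2 + 18*p*q - 4*q^3 - 9*q^2, p^2*q - 5*p^2 + 10*p*q - 8*q^3/3 - 5*q^2, -2*p^2 + p*q^2 + 4*p*q - 5*q^3/3 - 2*q^2}; counting standard monomials gives mu = 7. Corank 2; j^3 = (p - q)^3 is a perfect cube, so E-series; the 4-jet and mu = 7 give E_7.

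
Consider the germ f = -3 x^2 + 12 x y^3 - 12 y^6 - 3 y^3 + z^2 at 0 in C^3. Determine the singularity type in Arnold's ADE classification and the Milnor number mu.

The Hessian of f at 0 is [[-6, 0, 0], [0, 0, 0], [0, 0, 2]] with rank 2, so corank 1. A Groebner basis of the Jacobian ideal J(f) in C{x,y,z} is {y^2, x, z}; counting standard monomials gives mu = 2. Corank 1: A-series; mu = 2 gives A_2.

Type A_{2}, Milnor number mu = 2.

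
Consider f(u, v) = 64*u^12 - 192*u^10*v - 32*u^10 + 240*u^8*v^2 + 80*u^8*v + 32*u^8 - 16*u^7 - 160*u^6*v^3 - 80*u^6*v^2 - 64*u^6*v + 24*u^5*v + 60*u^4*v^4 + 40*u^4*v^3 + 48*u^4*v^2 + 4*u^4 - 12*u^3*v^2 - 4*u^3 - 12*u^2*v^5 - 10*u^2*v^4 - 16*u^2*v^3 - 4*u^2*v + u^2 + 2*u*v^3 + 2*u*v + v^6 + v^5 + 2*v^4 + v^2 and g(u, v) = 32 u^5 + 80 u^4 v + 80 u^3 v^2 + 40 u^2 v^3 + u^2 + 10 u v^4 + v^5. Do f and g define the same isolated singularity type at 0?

Yes.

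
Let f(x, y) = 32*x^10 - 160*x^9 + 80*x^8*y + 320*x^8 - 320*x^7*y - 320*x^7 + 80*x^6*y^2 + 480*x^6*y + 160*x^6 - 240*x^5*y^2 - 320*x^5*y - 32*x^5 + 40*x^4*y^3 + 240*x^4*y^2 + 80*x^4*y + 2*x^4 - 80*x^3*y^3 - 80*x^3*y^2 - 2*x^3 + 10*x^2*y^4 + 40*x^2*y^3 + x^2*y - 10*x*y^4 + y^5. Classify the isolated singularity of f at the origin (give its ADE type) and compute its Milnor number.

The Hessian of f at 0 is [[0, 0], [0, 0]] with rank 0, so corank 2. A Groebner basis of the Jacobian ideal J(f) in C{x,y} is {x*y/10 + y^4, x*y^2, x^2 - x*y/2}; counting standard monomials gives mu = 6. Corank 2; j^3 = -x^2*(2*x - y) has shape L^2 M (L != M), so D-series; mu = 6 gives D_6.

Type D_{6}, Milnor number mu = 6.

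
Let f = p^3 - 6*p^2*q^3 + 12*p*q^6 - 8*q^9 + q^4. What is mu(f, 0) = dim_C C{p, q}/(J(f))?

6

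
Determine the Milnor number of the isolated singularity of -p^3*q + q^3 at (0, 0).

7

The Hessian of f at 0 is [[0, 0], [0, 0]] with rank 0, so corank 2. A Groebner basis of the Jacobian ideal J(f) in C{p,q} is {p^3 - 3*q^2, p^2*q, q^3}; counting standard monomials gives mu = 7. Corank 2; j^3 = q^3 is a perfect cube, so E-series; the 4-jet and mu = 7 give E_7.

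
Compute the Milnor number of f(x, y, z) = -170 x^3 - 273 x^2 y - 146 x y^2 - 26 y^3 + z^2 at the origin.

The Hessian of f at 0 is [[0, 0, 0], [0, 0, 0], [0, 0, 2]] with rank 1, so corank 2. A Groebner basis of the Jacobian ideal J(f) in C{x,y,z} is {y^3, x^2 - 22*y^2/69, x*y + 13*y^2/23, z}; counting standard monomials gives mu = 4. Corank 2; j^3 = -(2*x + y)*(85*x^2 + 94*x*y + 26*y^2) splits into three distinct lines over C (the quadratic factor has nonzero discriminant), so D_4.

4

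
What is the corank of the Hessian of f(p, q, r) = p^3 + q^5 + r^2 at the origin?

2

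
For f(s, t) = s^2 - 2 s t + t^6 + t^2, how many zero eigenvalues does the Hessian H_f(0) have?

1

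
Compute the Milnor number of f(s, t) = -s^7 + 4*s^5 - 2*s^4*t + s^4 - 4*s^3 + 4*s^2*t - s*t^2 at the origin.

5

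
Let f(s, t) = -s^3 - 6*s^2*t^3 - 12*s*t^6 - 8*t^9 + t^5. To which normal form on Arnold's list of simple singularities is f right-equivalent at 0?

E8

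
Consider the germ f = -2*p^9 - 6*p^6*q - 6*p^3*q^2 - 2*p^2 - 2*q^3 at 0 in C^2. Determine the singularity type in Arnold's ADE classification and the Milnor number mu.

Type A2, Milnor number mu = 2.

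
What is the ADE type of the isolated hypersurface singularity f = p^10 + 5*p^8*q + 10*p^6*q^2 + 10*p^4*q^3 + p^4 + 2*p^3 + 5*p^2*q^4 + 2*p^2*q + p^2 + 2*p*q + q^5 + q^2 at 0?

The Hessian of f at 0 has rank 1. Corank 1: A-series; mu = 4 gives A_4.

A_{4}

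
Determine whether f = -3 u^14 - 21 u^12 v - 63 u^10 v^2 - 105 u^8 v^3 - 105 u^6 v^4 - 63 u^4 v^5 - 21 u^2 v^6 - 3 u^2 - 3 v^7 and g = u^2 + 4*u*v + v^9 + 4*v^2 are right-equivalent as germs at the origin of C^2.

No.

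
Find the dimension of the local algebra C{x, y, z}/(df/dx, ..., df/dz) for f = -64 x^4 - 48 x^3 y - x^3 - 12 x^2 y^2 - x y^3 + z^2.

The Hessian of f at 0 has rank 1. Corank 2; j^3 = -x^3 is a perfect cube, so E-series; the 4-jet and mu = 7 give E_7.

7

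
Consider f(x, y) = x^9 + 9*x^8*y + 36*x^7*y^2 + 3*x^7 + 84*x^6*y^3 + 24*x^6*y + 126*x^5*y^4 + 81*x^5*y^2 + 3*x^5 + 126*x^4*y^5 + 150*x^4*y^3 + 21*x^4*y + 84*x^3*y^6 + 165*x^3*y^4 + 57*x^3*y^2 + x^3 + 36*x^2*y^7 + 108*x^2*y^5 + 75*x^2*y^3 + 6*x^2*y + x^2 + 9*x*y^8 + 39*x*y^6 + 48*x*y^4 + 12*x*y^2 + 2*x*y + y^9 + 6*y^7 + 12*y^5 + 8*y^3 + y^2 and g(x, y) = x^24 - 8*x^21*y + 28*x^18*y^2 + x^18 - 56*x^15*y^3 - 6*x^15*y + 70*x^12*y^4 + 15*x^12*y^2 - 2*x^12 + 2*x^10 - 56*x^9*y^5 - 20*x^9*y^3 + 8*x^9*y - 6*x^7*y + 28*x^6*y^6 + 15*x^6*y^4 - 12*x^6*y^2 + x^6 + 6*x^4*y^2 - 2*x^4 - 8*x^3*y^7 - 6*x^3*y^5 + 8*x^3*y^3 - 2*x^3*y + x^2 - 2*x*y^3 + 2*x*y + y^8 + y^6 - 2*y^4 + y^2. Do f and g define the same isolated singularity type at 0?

The Hessian of f at 0 is [[2, 2], [2, 2]] with rank 1, so corank 1. A Groebner basis of the Jacobian ideal J(f) in C{x,y} is {y^2, x + y}; counting standard monomials gives mu = 2. Corank 1: A-series; mu = 2 gives A_2. The Hessian of g at 0 is [[2, 2], [2, 2]] with rank 1, so corank 1. A Groebner basis of the Jacobian ideal J(g) in C{x,y} is {-x/3 + y^5 - y/3, x*y^2 + y^3, x^2 + 2*x*y + y^2}; counting standard monomials gives mu = 7. Corank 1: A-series; mu = 7 gives A_7. f is A_2 but g is A_7, hence not right-equivalent.

No.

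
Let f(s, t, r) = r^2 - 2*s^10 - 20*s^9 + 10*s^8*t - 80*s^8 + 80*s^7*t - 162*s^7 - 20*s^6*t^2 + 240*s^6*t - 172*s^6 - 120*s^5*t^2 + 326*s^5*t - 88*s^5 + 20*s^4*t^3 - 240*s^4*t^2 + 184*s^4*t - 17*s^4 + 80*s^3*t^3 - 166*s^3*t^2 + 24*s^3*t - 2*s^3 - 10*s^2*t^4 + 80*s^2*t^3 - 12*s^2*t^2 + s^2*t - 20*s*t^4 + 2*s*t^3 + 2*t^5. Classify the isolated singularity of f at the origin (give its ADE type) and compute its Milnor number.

The Hessian of f at 0 has rank 1. Corank 2; j^3 = -s^2*(2*s - t) has shape L^2 M (L != M), so D-series; mu = 6 gives D_6.

Type D_6, Milnor number mu = 6.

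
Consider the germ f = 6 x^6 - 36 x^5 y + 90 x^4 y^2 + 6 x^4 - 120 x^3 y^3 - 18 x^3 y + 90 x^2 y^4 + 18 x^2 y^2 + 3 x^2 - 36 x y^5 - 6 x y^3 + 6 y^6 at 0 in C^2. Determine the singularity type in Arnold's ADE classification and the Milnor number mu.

The Hessian of f at 0 is [[6, 0], [0, 0]] with rank 1, so corank 1. A Groebner basis of the Jacobian ideal J(f) in C{x,y} is {x*y^2, -x + y^3, x^2}; counting standard monomials gives mu = 5. Corank 1: A-series; mu = 5 gives A_5.

Type A_5, Milnor number mu = 5.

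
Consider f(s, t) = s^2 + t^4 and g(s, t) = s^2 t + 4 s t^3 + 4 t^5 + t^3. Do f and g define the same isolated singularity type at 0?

No.

The Hessian of f at 0 has rank 1. Corank 1: A-series; mu = 3 gives A_3. The Hessian of g at 0 has rank 0. Corank 2; j^3 = t*(s^2 + t^2) splits into three distinct lines over C (the quadratic factor has nonzero discriminant), so D_4. f is A_3 but g is D_4, hence not right-equivalent.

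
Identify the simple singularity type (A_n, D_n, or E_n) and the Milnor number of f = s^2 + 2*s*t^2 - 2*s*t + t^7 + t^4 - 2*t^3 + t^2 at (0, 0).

Type A_{6}, Milnor number mu = 6.

The Hessian of f at 0 is [[2, -2], [-2, 2]] with rank 1, so corank 1. A Groebner basis of the Jacobian ideal J(f) in C{s,t} is {s^3 - 3*s^2*t - 3*s^2 + 4*s*t + s - t, s + t^2 - t}; counting standard monomials gives mu = 6. Corank 1: A-series; mu = 6 gives A_6.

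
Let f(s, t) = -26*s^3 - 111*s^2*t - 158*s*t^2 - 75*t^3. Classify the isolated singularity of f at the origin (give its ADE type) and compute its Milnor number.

Type D4, Milnor number mu = 4.

The Hessian of f at 0 is [[0, 0], [0, 0]] with rank 0, so corank 2. A Groebner basis of the Jacobian ideal J(f) in C{s,t} is {t^3, s^2 - 11*t^2/3, s*t + 2*t^2}; counting standard monomials gives mu = 4. Corank 2; j^3 = -(2*s + 3*t)*(13*s^2 + 36*s*t + 25*t^2) splits into three distinct lines over C (the quadratic factor has nonzero discriminant), so D_4.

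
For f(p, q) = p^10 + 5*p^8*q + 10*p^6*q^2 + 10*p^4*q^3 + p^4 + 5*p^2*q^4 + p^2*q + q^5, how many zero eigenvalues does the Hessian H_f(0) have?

Hessian at 0 has rank 0.

2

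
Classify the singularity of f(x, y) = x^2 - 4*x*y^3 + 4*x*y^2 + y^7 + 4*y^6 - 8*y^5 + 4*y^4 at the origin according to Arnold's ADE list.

The Hessian of f at 0 is [[2, 0], [0, 0]] with rank 1, so corank 1. A Groebner basis of the Jacobian ideal J(f) in C{x,y} is {x^3, x^2*y + x^2/2 - x*y - x - 2*y^2, x^2/4 + x*y^2 + x*y/2 + x/2 + y^2, -x/2 + y^3 - y^2}; counting standard monomials gives mu = 6. Corank 1: A-series; mu = 6 gives A_6.

A_{6}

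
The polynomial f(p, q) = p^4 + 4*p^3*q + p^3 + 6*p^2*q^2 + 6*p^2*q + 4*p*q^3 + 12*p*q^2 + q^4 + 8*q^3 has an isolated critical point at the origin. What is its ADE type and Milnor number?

Type E_{6}, Milnor number mu = 6.

The Hessian of f at 0 has rank 0. Corank 2; j^3 = (p + 2*q)^3 is a perfect cube, so E-series; the 4-jet and mu = 6 give E_6.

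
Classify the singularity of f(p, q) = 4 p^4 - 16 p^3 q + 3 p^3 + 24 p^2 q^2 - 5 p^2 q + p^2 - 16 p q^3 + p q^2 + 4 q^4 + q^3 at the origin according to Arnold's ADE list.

The Hessian of f at 0 is [[2, 0], [0, 0]] with rank 1, so corank 1. A Groebner basis of the Jacobian ideal J(f) in C{p,q} is {q^2, p}; counting standard monomials gives mu = 2. Corank 1: A-series; mu = 2 gives A_2.

A_2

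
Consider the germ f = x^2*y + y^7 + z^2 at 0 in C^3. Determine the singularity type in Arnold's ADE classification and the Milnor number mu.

The Hessian of f at 0 has rank 1. Corank 2; j^3 = x^2*y has shape L^2 M (L != M), so D-series; mu = 8 gives D_8.

Type D_8, Milnor number mu = 8.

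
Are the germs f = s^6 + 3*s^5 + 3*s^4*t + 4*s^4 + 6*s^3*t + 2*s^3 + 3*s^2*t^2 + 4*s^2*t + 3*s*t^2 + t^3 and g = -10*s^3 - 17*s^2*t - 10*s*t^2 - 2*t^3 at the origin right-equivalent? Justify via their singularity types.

Yes.

The Hessian of f at 0 has rank 0. Corank 2; j^3 = (s + t)*(2*s^2 + 2*s*t + t^2) splits into three distinct lines over C (the quadratic factor has nonzero discriminant), so D_4. The Hessian of g at 0 has rank 0. Corank 2; j^3 = -(2*s + t)*(5*s^2 + 6*s*t + 2*t^2) splits into three distinct lines over C (the quadratic factor has nonzero discriminant), so D_4. Both have type D_4, hence right-equivalent.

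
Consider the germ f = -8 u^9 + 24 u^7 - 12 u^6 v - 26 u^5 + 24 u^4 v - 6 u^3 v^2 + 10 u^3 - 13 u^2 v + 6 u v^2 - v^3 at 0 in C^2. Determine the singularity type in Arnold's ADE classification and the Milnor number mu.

Type D4, Milnor number mu = 4.

The Hessian of f at 0 has rank 0. Corank 2; j^3 = (2*u - v)*(5*u^2 - 4*u*v + v^2) splits into three distinct lines over C (the quadratic factor has nonzero discriminant), so D_4.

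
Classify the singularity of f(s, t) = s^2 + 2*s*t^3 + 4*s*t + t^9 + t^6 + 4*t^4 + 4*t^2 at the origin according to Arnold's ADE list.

A_8

The Hessian of f at 0 is [[2, 4], [4, 8]] with rank 1, so corank 1. A Groebner basis of the Jacobian ideal J(f) in C{s,t} is {s^2*t^2 - 4*s^2 - 12*s*t - 8*t^2, s^3 + 6*s^2*t + 12*s*t^2 - 8*s - 16*t, s + t^3 + 2*t}; counting standard monomials gives mu = 8. Corank 1: A-series; mu = 8 gives A_8.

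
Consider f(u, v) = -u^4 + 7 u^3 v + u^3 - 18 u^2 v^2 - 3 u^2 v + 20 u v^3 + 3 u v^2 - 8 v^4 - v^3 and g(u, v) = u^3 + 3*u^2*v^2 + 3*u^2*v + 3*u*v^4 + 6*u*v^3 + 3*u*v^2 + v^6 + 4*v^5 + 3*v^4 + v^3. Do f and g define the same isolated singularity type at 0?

The Hessian of f at 0 has rank 0. Corank 2; j^3 = (u - v)^3 is a perfect cube, so E-series; the 4-jet and mu = 7 give E_7. The Hessian of g at 0 has rank 0. Corank 2; j^3 = (u + v)^3 is a perfect cube, so E-series; the 5-jet and mu = 8 give E_8. f is E_7 but g is E_8, hence not right-equivalent.

No.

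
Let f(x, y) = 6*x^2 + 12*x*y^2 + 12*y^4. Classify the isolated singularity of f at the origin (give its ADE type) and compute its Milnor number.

Type A_3, Milnor number mu = 3.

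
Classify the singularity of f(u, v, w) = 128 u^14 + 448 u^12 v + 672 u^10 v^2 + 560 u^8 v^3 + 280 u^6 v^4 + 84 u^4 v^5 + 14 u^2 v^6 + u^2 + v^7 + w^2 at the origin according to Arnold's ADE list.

The Hessian of f at 0 is [[2, 0, 0], [0, 0, 0], [0, 0, 2]] with rank 2, so corank 1. A Groebner basis of the Jacobian ideal J(f) in C{u,v,w} is {v^6, u, w}; counting standard monomials gives mu = 6. Corank 1: A-series; mu = 6 gives A_6.

A_{6}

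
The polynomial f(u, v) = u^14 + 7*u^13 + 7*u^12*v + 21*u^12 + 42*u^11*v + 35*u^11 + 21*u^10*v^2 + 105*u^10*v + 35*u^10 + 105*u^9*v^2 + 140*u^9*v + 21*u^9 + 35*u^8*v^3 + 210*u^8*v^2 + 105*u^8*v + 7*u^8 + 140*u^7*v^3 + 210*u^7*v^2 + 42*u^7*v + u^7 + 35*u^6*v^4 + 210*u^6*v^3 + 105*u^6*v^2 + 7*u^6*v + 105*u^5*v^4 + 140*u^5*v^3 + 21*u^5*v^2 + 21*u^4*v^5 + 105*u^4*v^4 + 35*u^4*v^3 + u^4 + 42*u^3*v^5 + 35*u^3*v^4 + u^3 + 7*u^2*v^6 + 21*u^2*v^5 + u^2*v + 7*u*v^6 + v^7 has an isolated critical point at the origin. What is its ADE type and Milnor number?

Type D_{8}, Milnor number mu = 8.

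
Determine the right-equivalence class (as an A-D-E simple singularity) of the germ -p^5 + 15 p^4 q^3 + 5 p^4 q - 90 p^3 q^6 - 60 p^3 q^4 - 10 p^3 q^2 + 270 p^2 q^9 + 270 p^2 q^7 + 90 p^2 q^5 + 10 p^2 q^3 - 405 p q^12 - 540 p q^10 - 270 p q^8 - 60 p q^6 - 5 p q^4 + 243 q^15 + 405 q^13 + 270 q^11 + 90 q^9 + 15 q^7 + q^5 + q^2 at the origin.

A_{4}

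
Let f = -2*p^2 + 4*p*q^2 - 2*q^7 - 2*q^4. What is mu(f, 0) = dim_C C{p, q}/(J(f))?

6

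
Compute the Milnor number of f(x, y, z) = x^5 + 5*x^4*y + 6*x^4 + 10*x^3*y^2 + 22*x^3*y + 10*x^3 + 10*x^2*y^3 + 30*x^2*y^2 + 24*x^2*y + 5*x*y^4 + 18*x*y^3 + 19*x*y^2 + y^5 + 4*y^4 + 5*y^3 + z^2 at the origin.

4

The Hessian of f at 0 has rank 1. Corank 2; j^3 = (x + y)*(10*x^2 + 14*x*y + 5*y^2) splits into three distinct lines over C (the quadratic factor has nonzero discriminant), so D_4.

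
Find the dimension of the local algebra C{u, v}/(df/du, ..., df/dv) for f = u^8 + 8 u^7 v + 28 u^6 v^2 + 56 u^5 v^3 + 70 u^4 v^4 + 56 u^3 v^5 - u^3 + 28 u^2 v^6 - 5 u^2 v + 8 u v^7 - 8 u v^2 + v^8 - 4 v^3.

9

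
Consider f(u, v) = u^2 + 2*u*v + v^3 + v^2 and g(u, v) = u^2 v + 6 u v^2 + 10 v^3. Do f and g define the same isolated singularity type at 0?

The Hessian of f at 0 has rank 1. Corank 1: A-series; mu = 2 gives A_2. The Hessian of g at 0 has rank 0. Corank 2; j^3 = v*(u^2 + 6*u*v + 10*v^2) splits into three distinct lines over C (the quadratic factor has nonzero discriminant), so D_4. f is A_2 but g is D_4, hence not right-equivalent.

No.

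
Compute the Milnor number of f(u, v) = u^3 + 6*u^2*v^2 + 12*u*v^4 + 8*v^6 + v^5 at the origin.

8

The Hessian of f at 0 has rank 0. Corank 2; j^3 = u^3 is a perfect cube, so E-series; the 5-jet and mu = 8 give E_8.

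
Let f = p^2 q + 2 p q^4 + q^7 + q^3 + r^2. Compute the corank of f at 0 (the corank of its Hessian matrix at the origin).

Hessian at 0 has rank 1.

2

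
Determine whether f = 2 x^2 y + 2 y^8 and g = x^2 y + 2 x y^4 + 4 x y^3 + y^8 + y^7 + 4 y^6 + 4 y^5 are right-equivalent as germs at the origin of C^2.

Yes.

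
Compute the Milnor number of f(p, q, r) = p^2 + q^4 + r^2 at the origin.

The Hessian of f at 0 is [[2, 0, 0], [0, 0, 0], [0, 0, 2]] with rank 2, so corank 1. A Groebner basis of the Jacobian ideal J(f) in C{p,q,r} is {q^3, p, r}; counting standard monomials gives mu = 3. Corank 1: A-series; mu = 3 gives A_3.

3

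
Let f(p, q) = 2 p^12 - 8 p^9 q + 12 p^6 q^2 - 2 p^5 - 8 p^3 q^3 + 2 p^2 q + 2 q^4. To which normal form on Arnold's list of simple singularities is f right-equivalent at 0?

The Hessian of f at 0 has rank 0. Corank 2; j^3 = 2*p^2*q has shape L^2 M (L != M), so D-series; mu = 5 gives D_5.

D_5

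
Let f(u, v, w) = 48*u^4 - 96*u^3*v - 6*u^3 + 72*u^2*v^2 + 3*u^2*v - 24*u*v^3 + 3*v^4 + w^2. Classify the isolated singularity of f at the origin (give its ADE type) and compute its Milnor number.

Type D_5, Milnor number mu = 5.

The Hessian of f at 0 has rank 1. Corank 2; j^3 = -3*u^2*(2*u - v) has shape L^2 M (L != M), so D-series; mu = 5 gives D_5.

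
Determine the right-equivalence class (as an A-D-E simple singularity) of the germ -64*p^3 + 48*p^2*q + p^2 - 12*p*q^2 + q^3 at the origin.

A2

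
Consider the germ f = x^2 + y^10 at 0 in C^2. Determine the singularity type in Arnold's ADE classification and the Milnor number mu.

Type A_{9}, Milnor number mu = 9.

The Hessian of f at 0 has rank 1. Corank 1: A-series; mu = 9 gives A_9.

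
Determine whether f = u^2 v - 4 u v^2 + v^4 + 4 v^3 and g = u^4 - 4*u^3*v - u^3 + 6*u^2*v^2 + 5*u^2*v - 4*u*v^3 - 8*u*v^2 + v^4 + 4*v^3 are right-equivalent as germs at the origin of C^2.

The Hessian of f at 0 has rank 0. Corank 2; j^3 = v*(u - 2*v)^2 has shape L^2 M (L != M), so D-series; mu = 5 gives D_5. The Hessian of g at 0 has rank 0. Corank 2; j^3 = -(u - 2*v)^2*(u - v) has shape L^2 M (L != M), so D-series; mu = 5 gives D_5. Both have type D_5, hence right-equivalent.

Yes.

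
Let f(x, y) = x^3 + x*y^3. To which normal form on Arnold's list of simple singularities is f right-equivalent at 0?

The Hessian of f at 0 has rank 0. Corank 2; j^3 = x^3 is a perfect cube, so E-series; the 4-jet and mu = 7 give E_7.

E7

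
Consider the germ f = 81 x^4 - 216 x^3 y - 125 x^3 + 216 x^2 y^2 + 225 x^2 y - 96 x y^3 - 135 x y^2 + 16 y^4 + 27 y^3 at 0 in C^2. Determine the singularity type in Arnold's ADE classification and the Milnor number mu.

The Hessian of f at 0 has rank 0. Corank 2; j^3 = -(5*x - 3*y)^3 is a perfect cube, so E-series; the 4-jet and mu = 6 give E_6.

Type E_{6}, Milnor number mu = 6.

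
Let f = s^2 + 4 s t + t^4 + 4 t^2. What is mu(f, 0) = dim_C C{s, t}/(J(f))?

3

The Hessian of f at 0 is [[2, 4], [4, 8]] with rank 1, so corank 1. A Groebner basis of the Jacobian ideal J(f) in C{s,t} is {t^3, s + 2*t}; counting standard monomials gives mu = 3. Corank 1: A-series; mu = 3 gives A_3.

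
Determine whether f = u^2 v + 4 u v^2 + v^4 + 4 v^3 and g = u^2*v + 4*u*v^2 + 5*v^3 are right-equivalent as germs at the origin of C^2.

No.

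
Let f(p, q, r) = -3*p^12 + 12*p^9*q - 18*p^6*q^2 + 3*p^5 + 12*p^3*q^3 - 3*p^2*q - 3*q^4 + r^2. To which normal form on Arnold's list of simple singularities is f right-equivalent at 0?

The Hessian of f at 0 has rank 1. Corank 2; j^3 = -3*p^2*q has shape L^2 M (L != M), so D-series; mu = 5 gives D_5.

D_5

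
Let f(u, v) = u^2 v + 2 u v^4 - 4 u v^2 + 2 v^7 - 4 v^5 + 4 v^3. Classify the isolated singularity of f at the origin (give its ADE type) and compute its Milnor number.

Type D_8, Milnor number mu = 8.

The Hessian of f at 0 is [[0, 0], [0, 0]] with rank 0, so corank 2. A Groebner basis of the Jacobian ideal J(f) in C{u,v} is {-u^2/6 + u*v^3 + 8*u*v/3 - 14*v^2/3, u*v + v^4 - 2*v^2, u^3 - 12*u*v^2 + 16*v^3, u^2*v - 4*u*v^2 + 4*v^3}; counting standard monomials gives mu = 8. Corank 2; j^3 = v*(u - 2*v)^2 has shape L^2 M (L != M), so D-series; mu = 8 gives D_8.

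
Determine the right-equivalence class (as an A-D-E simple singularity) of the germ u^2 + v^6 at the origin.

A5

The Hessian of f at 0 has rank 1. Corank 1: A-series; mu = 5 gives A_5.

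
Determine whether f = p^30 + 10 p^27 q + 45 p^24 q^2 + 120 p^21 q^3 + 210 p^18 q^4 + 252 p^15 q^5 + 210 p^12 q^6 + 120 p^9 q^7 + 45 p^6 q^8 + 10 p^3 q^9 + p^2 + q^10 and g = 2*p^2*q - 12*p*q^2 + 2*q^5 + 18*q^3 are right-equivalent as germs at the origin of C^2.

The Hessian of f at 0 is [[2, 0], [0, 0]] with rank 1, so corank 1. A Groebner basis of the Jacobian ideal J(f) in C{p,q} is {q^9, p}; counting standard monomials gives mu = 9. Corank 1: A-series; mu = 9 gives A_9. The Hessian of g at 0 is [[0, 0], [0, 0]] with rank 0, so corank 2. A Groebner basis of the Jacobian ideal J(g) in C{p,q} is {p^2/5 + q^4 - 9*q^2/5, p^3 - 27*q^3, p*q - 3*q^2}; counting standard monomials gives mu = 6. Corank 2; j^3 = 2*q*(p - 3*q)^2 has shape L^2 M (L != M), so D-series; mu = 6 gives D_6. f is A_9 but g is D_6, hence not right-equivalent.

No.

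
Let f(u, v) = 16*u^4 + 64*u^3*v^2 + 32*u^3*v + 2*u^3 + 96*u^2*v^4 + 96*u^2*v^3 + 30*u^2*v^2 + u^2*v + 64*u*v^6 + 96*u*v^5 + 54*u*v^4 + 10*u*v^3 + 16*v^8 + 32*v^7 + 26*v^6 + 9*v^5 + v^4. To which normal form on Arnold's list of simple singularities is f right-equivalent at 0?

D5

The Hessian of f at 0 is [[0, 0], [0, 0]] with rank 0, so corank 2. A Groebner basis of the Jacobian ideal J(f) in C{u,v} is {u*v^2, -u*v/7 + v^3, u^2 + 4*u*v/7}; counting standard monomials gives mu = 5. Corank 2; j^3 = u^2*(2*u + v) has shape L^2 M (L != M), so D-series; mu = 5 gives D_5.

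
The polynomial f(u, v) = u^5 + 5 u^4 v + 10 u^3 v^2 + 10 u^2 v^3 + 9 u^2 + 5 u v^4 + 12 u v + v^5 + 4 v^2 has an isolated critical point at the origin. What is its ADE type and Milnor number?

The Hessian of f at 0 has rank 1. Corank 1: A-series; mu = 4 gives A_4.

Type A4, Milnor number mu = 4.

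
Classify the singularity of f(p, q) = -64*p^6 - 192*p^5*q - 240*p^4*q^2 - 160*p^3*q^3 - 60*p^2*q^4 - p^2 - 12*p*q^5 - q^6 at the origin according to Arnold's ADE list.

A_{5}

The Hessian of f at 0 has rank 1. Corank 1: A-series; mu = 5 gives A_5.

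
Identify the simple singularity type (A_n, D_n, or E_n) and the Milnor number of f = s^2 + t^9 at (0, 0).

Type A_8, Milnor number mu = 8.

The Hessian of f at 0 has rank 1. Corank 1: A-series; mu = 8 gives A_8.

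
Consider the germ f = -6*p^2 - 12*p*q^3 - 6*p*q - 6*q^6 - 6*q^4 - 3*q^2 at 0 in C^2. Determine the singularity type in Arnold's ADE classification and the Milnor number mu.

Type A1, Milnor number mu = 1.

The Hessian of f at 0 is [[-12, -6], [-6, -6]] with rank 2, so corank 0. A Groebner basis of the Jacobian ideal J(f) in C{p,q} is {p, q}; counting standard monomials gives mu = 1. Corank 0: nondegenerate Morse point, so A_1.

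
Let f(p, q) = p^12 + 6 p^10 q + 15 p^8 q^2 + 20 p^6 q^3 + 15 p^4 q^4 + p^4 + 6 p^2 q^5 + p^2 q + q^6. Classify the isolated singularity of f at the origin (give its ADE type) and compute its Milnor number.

Type D_{7}, Milnor number mu = 7.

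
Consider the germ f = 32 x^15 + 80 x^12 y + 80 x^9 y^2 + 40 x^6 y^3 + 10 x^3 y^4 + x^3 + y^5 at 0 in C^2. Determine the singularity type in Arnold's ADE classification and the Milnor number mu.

Type E8, Milnor number mu = 8.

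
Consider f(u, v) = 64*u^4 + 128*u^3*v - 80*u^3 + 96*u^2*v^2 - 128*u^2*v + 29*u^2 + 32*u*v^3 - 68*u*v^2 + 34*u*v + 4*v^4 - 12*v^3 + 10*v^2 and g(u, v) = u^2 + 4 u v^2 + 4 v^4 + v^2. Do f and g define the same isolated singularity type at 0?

Yes.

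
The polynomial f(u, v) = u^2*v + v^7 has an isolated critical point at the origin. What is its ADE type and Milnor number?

Type D_{8}, Milnor number mu = 8.

The Hessian of f at 0 has rank 0. Corank 2; j^3 = u^2*v has shape L^2 M (L != M), so D-series; mu = 8 gives D_8.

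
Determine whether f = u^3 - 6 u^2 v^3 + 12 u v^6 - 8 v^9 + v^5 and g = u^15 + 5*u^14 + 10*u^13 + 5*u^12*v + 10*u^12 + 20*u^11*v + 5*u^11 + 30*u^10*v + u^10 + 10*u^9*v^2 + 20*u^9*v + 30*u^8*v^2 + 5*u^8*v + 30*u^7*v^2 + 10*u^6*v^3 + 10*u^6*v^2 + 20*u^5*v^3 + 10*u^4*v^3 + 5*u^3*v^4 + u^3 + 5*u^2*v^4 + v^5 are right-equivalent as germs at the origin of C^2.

Yes.

The Hessian of f at 0 has rank 0. Corank 2; j^3 = u^3 is a perfect cube, so E-series; the 5-jet and mu = 8 give E_8. The Hessian of g at 0 has rank 0. Corank 2; j^3 = u^3 is a perfect cube, so E-series; the 5-jet and mu = 8 give E_8. Both have type E_8, hence right-equivalent.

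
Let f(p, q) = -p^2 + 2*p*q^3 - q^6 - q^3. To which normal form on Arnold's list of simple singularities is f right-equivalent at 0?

A2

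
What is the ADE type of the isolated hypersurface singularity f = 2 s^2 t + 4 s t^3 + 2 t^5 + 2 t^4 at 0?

D_{5}

The Hessian of f at 0 is [[0, 0], [0, 0]] with rank 0, so corank 2. A Groebner basis of the Jacobian ideal J(f) in C{s,t} is {s*t^2, s*t + t^3, s^2 - 4*s*t}; counting standard monomials gives mu = 5. Corank 2; j^3 = 2*s^2*t has shape L^2 M (L != M), so D-series; mu = 5 gives D_5.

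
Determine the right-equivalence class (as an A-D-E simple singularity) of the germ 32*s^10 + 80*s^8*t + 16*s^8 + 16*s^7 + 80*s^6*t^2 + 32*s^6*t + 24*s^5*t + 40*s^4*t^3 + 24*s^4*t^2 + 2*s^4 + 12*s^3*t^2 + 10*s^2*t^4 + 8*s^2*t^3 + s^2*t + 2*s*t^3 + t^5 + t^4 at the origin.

D_{5}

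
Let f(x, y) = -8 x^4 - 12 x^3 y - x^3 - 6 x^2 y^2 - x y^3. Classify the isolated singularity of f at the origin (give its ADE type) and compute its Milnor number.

The Hessian of f at 0 has rank 0. Corank 2; j^3 = -x^3 is a perfect cube, so E-series; the 4-jet and mu = 7 give E_7.

Type E_{7}, Milnor number mu = 7.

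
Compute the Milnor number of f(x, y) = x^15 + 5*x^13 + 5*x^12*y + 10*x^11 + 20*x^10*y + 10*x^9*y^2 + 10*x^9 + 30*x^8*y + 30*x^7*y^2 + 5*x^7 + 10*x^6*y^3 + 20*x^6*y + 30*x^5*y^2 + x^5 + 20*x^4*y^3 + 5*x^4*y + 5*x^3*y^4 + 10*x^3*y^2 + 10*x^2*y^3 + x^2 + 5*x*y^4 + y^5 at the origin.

The Hessian of f at 0 has rank 1. Corank 1: A-series; mu = 4 gives A_4.

4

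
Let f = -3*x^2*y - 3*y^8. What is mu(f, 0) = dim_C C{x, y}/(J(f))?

The Hessian of f at 0 has rank 0. Corank 2; j^3 = -3*x^2*y has shape L^2 M (L != M), so D-series; mu = 9 gives D_9.

9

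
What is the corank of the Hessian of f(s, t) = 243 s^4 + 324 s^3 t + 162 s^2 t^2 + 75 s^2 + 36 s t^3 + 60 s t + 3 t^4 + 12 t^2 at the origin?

1

Hessian at 0 has rank 1.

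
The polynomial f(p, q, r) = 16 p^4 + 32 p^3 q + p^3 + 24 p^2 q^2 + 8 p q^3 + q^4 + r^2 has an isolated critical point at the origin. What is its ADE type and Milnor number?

The Hessian of f at 0 is [[0, 0, 0], [0, 0, 0], [0, 0, 2]] with rank 1, so corank 2. A Groebner basis of the Jacobian ideal J(f) in C{p,q,r} is {q^4, p*q^2 + q^3/6, p^2, r}; counting standard monomials gives mu = 6. Corank 2; j^3 = p^3 is a perfect cube, so E-series; the 4-jet and mu = 6 give E_6.

Type E6, Milnor number mu = 6.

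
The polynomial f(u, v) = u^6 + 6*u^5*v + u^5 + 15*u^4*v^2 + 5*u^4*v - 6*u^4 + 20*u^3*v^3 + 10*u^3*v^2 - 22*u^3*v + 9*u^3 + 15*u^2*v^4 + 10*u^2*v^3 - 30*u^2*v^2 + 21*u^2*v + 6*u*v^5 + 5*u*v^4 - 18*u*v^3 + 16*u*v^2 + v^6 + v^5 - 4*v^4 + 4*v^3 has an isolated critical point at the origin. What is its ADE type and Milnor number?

Type D_{7}, Milnor number mu = 7.

The Hessian of f at 0 has rank 0. Corank 2; j^3 = (u + v)*(3*u + 2*v)^2 has shape L^2 M (L != M), so D-series; mu = 7 gives D_7.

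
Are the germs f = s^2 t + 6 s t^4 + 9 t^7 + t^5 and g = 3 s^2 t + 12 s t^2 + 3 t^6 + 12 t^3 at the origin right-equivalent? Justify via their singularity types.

No.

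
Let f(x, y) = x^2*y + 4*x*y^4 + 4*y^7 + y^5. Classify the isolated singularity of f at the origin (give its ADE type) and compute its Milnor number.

The Hessian of f at 0 has rank 0. Corank 2; j^3 = x^2*y has shape L^2 M (L != M), so D-series; mu = 6 gives D_6.

Type D6, Milnor number mu = 6.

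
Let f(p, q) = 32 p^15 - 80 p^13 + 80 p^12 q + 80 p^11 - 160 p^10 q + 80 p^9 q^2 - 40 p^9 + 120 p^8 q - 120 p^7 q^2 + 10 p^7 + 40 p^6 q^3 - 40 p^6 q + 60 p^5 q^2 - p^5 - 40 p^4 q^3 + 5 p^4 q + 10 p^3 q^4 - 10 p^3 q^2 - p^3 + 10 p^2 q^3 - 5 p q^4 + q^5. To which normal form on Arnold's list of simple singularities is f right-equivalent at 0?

E8

The Hessian of f at 0 has rank 0. Corank 2; j^3 = -p^3 is a perfect cube, so E-series; the 5-jet and mu = 8 give E_8.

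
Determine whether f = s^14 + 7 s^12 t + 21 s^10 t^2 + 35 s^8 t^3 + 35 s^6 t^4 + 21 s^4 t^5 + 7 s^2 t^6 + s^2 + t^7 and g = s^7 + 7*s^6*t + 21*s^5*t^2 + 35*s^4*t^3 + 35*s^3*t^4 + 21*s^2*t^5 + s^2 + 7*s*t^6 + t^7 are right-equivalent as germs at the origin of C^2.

The Hessian of f at 0 has rank 1. Corank 1: A-series; mu = 6 gives A_6. The Hessian of g at 0 has rank 1. Corank 1: A-series; mu = 6 gives A_6. Both have type A_6, hence right-equivalent.

Yes.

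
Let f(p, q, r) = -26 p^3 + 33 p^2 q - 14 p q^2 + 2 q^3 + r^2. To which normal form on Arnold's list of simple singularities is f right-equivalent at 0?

D4

The Hessian of f at 0 has rank 1. Corank 2; j^3 = -(2*p - q)*(13*p^2 - 10*p*q + 2*q^2) splits into three distinct lines over C (the quadratic factor has nonzero discriminant), so D_4.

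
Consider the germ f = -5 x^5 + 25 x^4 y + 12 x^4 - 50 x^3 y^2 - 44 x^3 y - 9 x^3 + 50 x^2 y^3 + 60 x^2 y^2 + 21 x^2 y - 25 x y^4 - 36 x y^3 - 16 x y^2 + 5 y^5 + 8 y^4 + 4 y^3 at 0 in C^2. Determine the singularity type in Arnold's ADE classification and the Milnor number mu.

The Hessian of f at 0 is [[0, 0], [0, 0]] with rank 0, so corank 2. A Groebner basis of the Jacobian ideal J(f) in C{x,y} is {x^3 + 228*x^2 - 308*x*y + 104*y^2, x^2*y + 306*x^2 - 414*x*y + 140*y^2, 405*x^2 + x*y^2 - 549*x*y + 186*y^2, 1053*x^2/2 - 1431*x*y/2 + y^3 + 243*y^2}; counting standard monomials gives mu = 6. Corank 2; j^3 = -(x - y)*(3*x - 2*y)^2 has shape L^2 M (L != M), so D-series; mu = 6 gives D_6.

Type D_6, Milnor number mu = 6.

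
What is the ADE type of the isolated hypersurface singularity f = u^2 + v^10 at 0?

The Hessian of f at 0 has rank 1. Corank 1: A-series; mu = 9 gives A_9.

A9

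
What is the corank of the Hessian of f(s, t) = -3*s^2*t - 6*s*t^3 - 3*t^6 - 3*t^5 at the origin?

2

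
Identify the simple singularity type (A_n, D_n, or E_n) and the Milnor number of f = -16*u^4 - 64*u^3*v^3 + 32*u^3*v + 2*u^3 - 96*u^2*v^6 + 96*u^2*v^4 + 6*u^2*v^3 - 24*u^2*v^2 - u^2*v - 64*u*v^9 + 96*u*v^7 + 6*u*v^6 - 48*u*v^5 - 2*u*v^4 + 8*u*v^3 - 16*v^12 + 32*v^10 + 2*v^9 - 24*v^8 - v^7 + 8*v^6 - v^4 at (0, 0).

Type D5, Milnor number mu = 5.

The Hessian of f at 0 has rank 0. Corank 2; j^3 = u^2*(2*u - v) has shape L^2 M (L != M), so D-series; mu = 5 gives D_5.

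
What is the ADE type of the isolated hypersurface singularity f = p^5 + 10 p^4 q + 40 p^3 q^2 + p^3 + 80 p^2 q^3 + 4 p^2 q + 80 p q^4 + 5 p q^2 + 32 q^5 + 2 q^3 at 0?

D_{6}

The Hessian of f at 0 is [[0, 0], [0, 0]] with rank 0, so corank 2. A Groebner basis of the Jacobian ideal J(f) in C{p,q} is {-p*q/5 + q^4 - q^2/5, p*q^2 + q^3, p^2 + 3*p*q + 2*q^2}; counting standard monomials gives mu = 6. Corank 2; j^3 = (p + q)^2*(p + 2*q) has shape L^2 M (L != M), so D-series; mu = 6 gives D_6.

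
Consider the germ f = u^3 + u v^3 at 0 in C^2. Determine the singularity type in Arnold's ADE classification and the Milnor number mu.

The Hessian of f at 0 has rank 0. Corank 2; j^3 = u^3 is a perfect cube, so E-series; the 4-jet and mu = 7 give E_7.

Type E_{7}, Milnor number mu = 7.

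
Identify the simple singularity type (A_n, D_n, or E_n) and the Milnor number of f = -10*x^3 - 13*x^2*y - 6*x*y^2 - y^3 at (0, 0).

Type D4, Milnor number mu = 4.

The Hessian of f at 0 is [[0, 0], [0, 0]] with rank 0, so corank 2. A Groebner basis of the Jacobian ideal J(f) in C{x,y} is {y^3, x^2 - 3*y^2/11, x*y + 6*y^2/11}; counting standard monomials gives mu = 4. Corank 2; j^3 = -(2*x + y)*(5*x^2 + 4*x*y + y^2) splits into three distinct lines over C (the quadratic factor has nonzero discriminant), so D_4.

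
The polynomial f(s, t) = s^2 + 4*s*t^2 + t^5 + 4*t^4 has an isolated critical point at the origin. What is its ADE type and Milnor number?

The Hessian of f at 0 is [[2, 0], [0, 0]] with rank 1, so corank 1. A Groebner basis of the Jacobian ideal J(f) in C{s,t} is {s^2, s/2 + t^2}; counting standard monomials gives mu = 4. Corank 1: A-series; mu = 4 gives A_4.

Type A_4, Milnor number mu = 4.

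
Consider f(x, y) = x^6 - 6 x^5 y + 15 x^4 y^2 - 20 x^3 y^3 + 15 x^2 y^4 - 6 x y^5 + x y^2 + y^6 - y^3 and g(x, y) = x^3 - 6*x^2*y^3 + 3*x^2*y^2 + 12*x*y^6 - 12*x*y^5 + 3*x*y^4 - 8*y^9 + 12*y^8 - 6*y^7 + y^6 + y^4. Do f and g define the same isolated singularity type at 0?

No.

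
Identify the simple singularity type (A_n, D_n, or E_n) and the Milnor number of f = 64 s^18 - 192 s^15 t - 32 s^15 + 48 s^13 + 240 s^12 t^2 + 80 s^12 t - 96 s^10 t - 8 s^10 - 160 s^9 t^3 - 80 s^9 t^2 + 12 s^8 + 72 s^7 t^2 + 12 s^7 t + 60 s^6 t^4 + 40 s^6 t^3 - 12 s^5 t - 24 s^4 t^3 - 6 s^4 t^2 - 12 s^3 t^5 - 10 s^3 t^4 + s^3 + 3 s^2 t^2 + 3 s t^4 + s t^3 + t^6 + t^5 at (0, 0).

Type E_7, Milnor number mu = 7.

The Hessian of f at 0 has rank 0. Corank 2; j^3 = s^3 is a perfect cube, so E-series; the 4-jet and mu = 7 give E_7.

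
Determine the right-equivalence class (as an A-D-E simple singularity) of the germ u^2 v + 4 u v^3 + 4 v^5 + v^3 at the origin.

D_4

The Hessian of f at 0 is [[0, 0], [0, 0]] with rank 0, so corank 2. A Groebner basis of the Jacobian ideal J(f) in C{u,v} is {v^3, u^2 + 3*v^2, u*v}; counting standard monomials gives mu = 4. Corank 2; j^3 = v*(u^2 + v^2) splits into three distinct lines over C (the quadratic factor has nonzero discriminant), so D_4.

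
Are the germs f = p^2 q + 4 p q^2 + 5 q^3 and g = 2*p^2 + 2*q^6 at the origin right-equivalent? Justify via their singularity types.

No.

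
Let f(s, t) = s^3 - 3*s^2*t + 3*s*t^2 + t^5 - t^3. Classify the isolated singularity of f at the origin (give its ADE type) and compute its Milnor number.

The Hessian of f at 0 has rank 0. Corank 2; j^3 = (s - t)^3 is a perfect cube, so E-series; the 5-jet and mu = 8 give E_8.

Type E_8, Milnor number mu = 8.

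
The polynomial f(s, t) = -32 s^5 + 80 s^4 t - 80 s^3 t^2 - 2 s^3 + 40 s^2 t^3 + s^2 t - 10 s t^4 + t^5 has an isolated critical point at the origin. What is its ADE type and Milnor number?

Type D_{6}, Milnor number mu = 6.

The Hessian of f at 0 has rank 0. Corank 2; j^3 = -s^2*(2*s - t) has shape L^2 M (L != M), so D-series; mu = 6 gives D_6.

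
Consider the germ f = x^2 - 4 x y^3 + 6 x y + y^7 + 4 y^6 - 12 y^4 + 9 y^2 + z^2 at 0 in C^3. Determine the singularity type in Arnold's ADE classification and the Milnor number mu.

The Hessian of f at 0 has rank 2. Corank 1: A-series; mu = 6 gives A_6.

Type A6, Milnor number mu = 6.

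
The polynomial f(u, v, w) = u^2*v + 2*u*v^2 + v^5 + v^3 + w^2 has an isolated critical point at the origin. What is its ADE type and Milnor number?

Type D_{6}, Milnor number mu = 6.

The Hessian of f at 0 has rank 1. Corank 2; j^3 = v*(u + v)^2 has shape L^2 M (L != M), so D-series; mu = 6 gives D_6.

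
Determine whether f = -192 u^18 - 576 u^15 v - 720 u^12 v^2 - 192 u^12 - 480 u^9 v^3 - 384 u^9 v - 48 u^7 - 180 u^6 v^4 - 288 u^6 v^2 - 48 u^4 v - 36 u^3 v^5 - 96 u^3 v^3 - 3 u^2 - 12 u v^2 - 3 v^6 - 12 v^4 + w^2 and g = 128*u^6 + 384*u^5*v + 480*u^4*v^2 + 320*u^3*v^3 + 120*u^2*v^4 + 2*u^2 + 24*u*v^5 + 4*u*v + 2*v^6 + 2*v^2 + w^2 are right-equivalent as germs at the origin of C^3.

Yes.

The Hessian of f at 0 has rank 2. Corank 1: A-series; mu = 5 gives A_5. The Hessian of g at 0 has rank 2. Corank 1: A-series; mu = 5 gives A_5. Both have type A_5, hence right-equivalent.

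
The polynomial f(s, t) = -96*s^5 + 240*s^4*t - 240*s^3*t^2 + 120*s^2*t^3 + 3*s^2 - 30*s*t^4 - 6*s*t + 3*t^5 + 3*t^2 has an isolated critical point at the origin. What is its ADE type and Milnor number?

Type A_4, Milnor number mu = 4.

The Hessian of f at 0 is [[6, -6], [-6, 6]] with rank 1, so corank 1. A Groebner basis of the Jacobian ideal J(f) in C{s,t} is {t^4, s - t}; counting standard monomials gives mu = 4. Corank 1: A-series; mu = 4 gives A_4.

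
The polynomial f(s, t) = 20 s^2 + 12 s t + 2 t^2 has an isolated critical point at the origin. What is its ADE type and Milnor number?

Type A1, Milnor number mu = 1.

The Hessian of f at 0 is [[40, 12], [12, 4]] with rank 2, so corank 0. A Groebner basis of the Jacobian ideal J(f) in C{s,t} is {s, t}; counting standard monomials gives mu = 1. Corank 0: nondegenerate Morse point, so A_1.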